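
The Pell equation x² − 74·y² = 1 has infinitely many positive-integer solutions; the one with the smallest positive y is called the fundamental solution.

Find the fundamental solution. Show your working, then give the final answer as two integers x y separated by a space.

[8; 1,1,1,1,16] for √74; ℓ=5 ⇒ convergent index 9
k=0  a_k=8  p_k/q_k = 8/1
…
k=4  a_k=1  p_k/q_k = 43/5
k=5  a_k=16  p_k/q_k = 714/83
…
k=8  a_k=1  p_k/q_k = 2228/259
k=9  a_k=1  p_k/q_k = 3699/430
→ (3699, 430).  Check: 3699²=13682601, 74·430²=13682600, difference 1.

3699 430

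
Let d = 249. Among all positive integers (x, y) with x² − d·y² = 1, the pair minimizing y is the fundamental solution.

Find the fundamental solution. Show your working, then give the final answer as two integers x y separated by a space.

8553815 542076

d=249: √d = [15; 1,3,1,1,5,…,3,1,30] (ℓ=16, even), read p_15/q_15
step 0: (15, 1)  from 15·(1,0) + (0,1)
step 1: (16, 1)  from 1·(15,1) + (1,0)
step 2: (63, 4)  from 3·(16,1) + (15,1)
…
step 4: (142, 9)  from 1·(79,5) + (63,4)
step 5: (789, 50)  from 5·(142,9) + (79,5)
…
step 7: (3582, 227)  from 3·(931,59) + (789,50)
step 8: (36751, 2329)  from 10·(3582,227) + (931,59)
…
step 10: (150586, 9543)  from 1·(113835,7214) + (36751,2329)
step 11: (866765, 54929)  from 5·(150586,9543) + (113835,7214)
…
step 14: (6669699, 422675)  from 3·(1884116,119401) + (1017351,64472)
step 15: (8553815, 542076)  from 1·(6669699,422675) + (1884116,119401)
(x₁, y₁) = (8553815, 542076);  8553815² − 249·542076² = 1 ✓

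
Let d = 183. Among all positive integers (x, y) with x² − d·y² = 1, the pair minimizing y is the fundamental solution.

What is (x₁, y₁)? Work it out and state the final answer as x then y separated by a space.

487 36

√183 = [13; 1,1,8,1,1,26, …], period ℓ=6 (even) → k=5
step 0: (13, 1)  from 13·(1,0) + (0,1)
…
step 2: (27, 2)  from 1·(14,1) + (13,1)
…
step 4: (257, 19)  from 1·(230,17) + (27,2)
step 5: (487, 36)  from 1·(257,19) + (230,17)
(x₁, y₁) = (487, 36);  487² − 183·36² = 1 ✓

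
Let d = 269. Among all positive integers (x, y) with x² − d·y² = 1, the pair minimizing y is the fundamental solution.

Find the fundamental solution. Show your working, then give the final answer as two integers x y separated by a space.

d=269: √d = [16; 2,2,32] (ℓ=3, odd), read p_5/q_5
k=0  a_k=16  p_k/q_k = 16/1
k=1  a_k=2  p_k/q_k = 33/2
k=2  a_k=2  p_k/q_k = 82/5
k=3  a_k=32  p_k/q_k = 2657/162
k=4  a_k=2  p_k/q_k = 5396/329
k=5  a_k=2  p_k/q_k = 13449/820
(x₁, y₁) = (13449, 820);  13449² − 269·820² = 1 ✓

13449 820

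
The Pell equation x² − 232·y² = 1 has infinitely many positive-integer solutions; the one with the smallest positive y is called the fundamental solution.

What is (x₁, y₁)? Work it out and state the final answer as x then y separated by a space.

19603 1287

[15; 4,3,7,3,4,30] for √232; ℓ=6 ⇒ convergent index 5
k=0  a_k=15  p_k/q_k = 15/1
…
k=4  a_k=3  p_k/q_k = 4539/298
k=5  a_k=4  p_k/q_k = 19603/1287
fundamental: x₁=19603, y₁=1287  (since 384277609 − 232·1656369 = 1)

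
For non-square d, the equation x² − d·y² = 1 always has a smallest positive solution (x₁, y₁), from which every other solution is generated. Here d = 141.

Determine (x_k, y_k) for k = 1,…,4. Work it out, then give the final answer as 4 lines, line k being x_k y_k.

[11; 1,6,1,22] for √141; ℓ=4 ⇒ convergent index 3
k=0  a_k=11  p_k/q_k = 11/1
…
k=2  a_k=6  p_k/q_k = 83/7
k=3  a_k=1  p_k/q_k = 95/8
fundamental: x₁=95, y₁=8  (since 9025 − 141·64 = 1)
n=2: (95,8)∘(95,8) = (95·95+141·8·8, 95·8+8·95) = (18049,1520)
n=3: (18049,1520)∘(95,8) = (95·18049+141·8·1520, 95·1520+8·18049) = (3429215,288792)
n=4: (3429215,288792)∘(95,8) = (95·3429215+141·8·288792, 95·288792+8·3429215) = (651532801,54868960)

95 8
18049 1520
3429215 288792
651532801 54868960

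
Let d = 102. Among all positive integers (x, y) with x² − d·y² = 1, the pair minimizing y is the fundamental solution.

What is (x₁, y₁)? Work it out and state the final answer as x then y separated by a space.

101 10

√102 → a₀=10, period (10,20); ℓ=2 even so k=1
i=0: a=10 ⇒ p=10, q=1
i=1: a=10 ⇒ p=101, q=10
fundamental: x₁=101, y₁=10  (since 10201 − 102·100 = 1)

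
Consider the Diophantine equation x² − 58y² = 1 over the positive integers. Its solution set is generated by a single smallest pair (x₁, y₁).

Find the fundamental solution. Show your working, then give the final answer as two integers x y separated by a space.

19603 2574

[7; 1,1,1,1,1,1,14] for √58; ℓ=7 ⇒ convergent index 13
step 0: (7, 1)  from 7·(1,0) + (0,1)
…
step 2: (15, 2)  from 1·(8,1) + (7,1)
step 3: (23, 3)  from 1·(15,2) + (8,1)
step 4: (38, 5)  from 1·(23,3) + (15,2)
step 5: (61, 8)  from 1·(38,5) + (23,3)
step 6: (99, 13)  from 1·(61,8) + (38,5)
step 7: (1447, 190)  from 14·(99,13) + (61,8)
step 8: (1546, 203)  from 1·(1447,190) + (99,13)
…
step 10: (4539, 596)  from 1·(2993,393) + (1546,203)
…
step 12: (12071, 1585)  from 1·(7532,989) + (4539,596)
step 13: (19603, 2574)  from 1·(12071,1585) + (7532,989)
→ (19603, 2574).  Check: 19603²=384277609, 58·2574²=384277608, difference 1.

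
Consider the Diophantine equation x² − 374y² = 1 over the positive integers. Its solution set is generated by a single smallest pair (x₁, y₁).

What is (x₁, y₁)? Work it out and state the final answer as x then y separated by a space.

3365 174

[19; 2,1,18,1,2,38] for √374; ℓ=6 ⇒ convergent index 5
i=0: a=19 ⇒ p=19, q=1
…
i=2: a=1 ⇒ p=58, q=3
…
i=4: a=1 ⇒ p=1141, q=59
i=5: a=2 ⇒ p=3365, q=174
fundamental: x₁=3365, y₁=174  (since 11323225 − 374·30276 = 1)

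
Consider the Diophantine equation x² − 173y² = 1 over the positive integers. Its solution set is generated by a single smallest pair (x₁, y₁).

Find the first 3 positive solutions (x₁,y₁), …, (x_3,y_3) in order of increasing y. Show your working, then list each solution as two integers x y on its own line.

2499849 190060
12498490045601 950242601880
62488675684008728649 4750926036134042180

[13; 6,1,1,6,26] for √173; ℓ=5 ⇒ convergent index 9
step 0: (13, 1)  from 13·(1,0) + (0,1)
…
step 3: (171, 13)  from 1·(92,7) + (79,6)
…
step 6: (176552, 13423)  from 6·(29239,2223) + (1118,85)
…
step 8: (382343, 29069)  from 1·(205791,15646) + (176552,13423)
step 9: (2499849, 190060)  from 6·(382343,29069) + (205791,15646)
fundamental: x₁=2499849, y₁=190060  (since 6249245022801 − 173·36122803600 = 1)
n=2: (2499849,190060)∘(2499849,190060) = (2499849·2499849+173·190060·190060, 2499849·190060+190060·2499849) = (12498490045601,950242601880)
n=3: (12498490045601,950242601880)∘(2499849,190060) = (2499849·12498490045601+173·190060·950242601880, 2499849·950242601880+190060·12498490045601) = (62488675684008728649,4750926036134042180)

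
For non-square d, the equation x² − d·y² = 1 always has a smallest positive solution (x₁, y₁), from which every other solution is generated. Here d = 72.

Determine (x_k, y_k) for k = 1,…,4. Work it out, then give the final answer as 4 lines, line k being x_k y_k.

√72 → a₀=8, period (2,16); ℓ=2 even so k=1
step 0: (8, 1)  from 8·(1,0) + (0,1)
step 1: (17, 2)  from 2·(8,1) + (1,0)
(x₁, y₁) = (17, 2);  17² − 72·2² = 1 ✓
(x_2, y_2) = (17·17 + 72·2·2, 17·2 + 2·17) = (577, 68)
(x_3, y_3) = (17·577 + 72·2·68, 17·68 + 2·577) = (19601, 2310)
(x_4, y_4) = (17·19601 + 72·2·2310, 17·2310 + 2·19601) = (665857, 78472)

17 2
577 68
19601 2310
665857 78472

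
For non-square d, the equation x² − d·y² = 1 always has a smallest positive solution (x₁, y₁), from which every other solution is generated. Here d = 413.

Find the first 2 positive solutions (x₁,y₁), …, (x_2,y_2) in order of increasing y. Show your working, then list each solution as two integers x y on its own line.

√413 = [20; 3,9,1,4,1,9,3,40, …], period ℓ=8 (even) → k=7
k=0  a_k=20  p_k/q_k = 20/1
k=1  a_k=3  p_k/q_k = 61/3
…
k=3  a_k=1  p_k/q_k = 630/31
…
k=6  a_k=9  p_k/q_k = 36560/1799
k=7  a_k=3  p_k/q_k = 113399/5580
(x₁, y₁) = (113399, 5580);  113399² − 413·5580² = 1 ✓
(113399+5580√413)^2 = 25718666401 + 1265532840√413

113399 5580
25718666401 1265532840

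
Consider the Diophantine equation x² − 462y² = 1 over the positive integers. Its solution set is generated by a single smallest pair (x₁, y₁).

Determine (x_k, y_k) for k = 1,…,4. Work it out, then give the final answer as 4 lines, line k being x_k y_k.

43 2
3697 172
317899 14790
27335617 1271768

d=462: √d = [21; 2,42] (ℓ=2, even), read p_1/q_1
k=0  a_k=21  p_k/q_k = 21/1
k=1  a_k=2  p_k/q_k = 43/2
fundamental: x₁=43, y₁=2  (since 1849 − 462·4 = 1)
k=2:  x_2 = 43·43+462·2·2 = 3697,  y_2 = 43·2+2·43 = 172
k=3:  x_3 = 43·3697+462·2·172 = 317899,  y_3 = 43·172+2·3697 = 14790
k=4:  x_4 = 43·317899+462·2·14790 = 27335617,  y_4 = 43·14790+2·317899 = 1271768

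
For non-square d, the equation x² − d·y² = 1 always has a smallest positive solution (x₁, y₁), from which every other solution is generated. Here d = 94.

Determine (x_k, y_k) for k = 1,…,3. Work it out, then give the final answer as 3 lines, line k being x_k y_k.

[9; 1,2,3,1,1,…,2,1,18] for √94; ℓ=16 ⇒ convergent index 15
i=0: a=9 ⇒ p=9, q=1
…
i=3: a=3 ⇒ p=97, q=10
i=4: a=1 ⇒ p=126, q=13
…
i=9: a=1 ⇒ p=14417, q=1487
…
i=11: a=1 ⇒ p=99455, q=10258
…
i=14: a=2 ⇒ p=1490361, q=153719
i=15: a=1 ⇒ p=2143295, q=221064
(x₁, y₁) = (2143295, 221064);  2143295² − 94·221064² = 1 ✓
k=2:  x_2 = 2143295·2143295+94·221064·221064 = 9187426914049,  y_2 = 2143295·221064+221064·2143295 = 947610731760
k=3:  x_3 = 2143295·9187426914049+94·221064·947610731760 = 39382732335491159615,  y_3 = 2143295·947610731760+221064·9187426914049 = 4062018686654877336

2143295 221064
9187426914049 947610731760
39382732335491159615 4062018686654877336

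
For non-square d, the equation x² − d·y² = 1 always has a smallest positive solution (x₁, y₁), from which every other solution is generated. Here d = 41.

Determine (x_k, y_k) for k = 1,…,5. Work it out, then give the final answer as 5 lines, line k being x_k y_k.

[6; 2,2,12] for √41; ℓ=3 ⇒ convergent index 5
a_0=6:  p_0=6·1+0=6,  q_0=6·0+1=1
a_1=2:  p_1=2·6+1=13,  q_1=2·1+0=2
…
a_4=2:  p_4=2·397+32=826,  q_4=2·62+5=129
a_5=2:  p_5=2·826+397=2049,  q_5=2·129+62=320
fundamental: x₁=2049, y₁=320  (since 4198401 − 41·102400 = 1)
n=2: (2049,320)∘(2049,320) = (2049·2049+41·320·320, 2049·320+320·2049) = (8396801,1311360)
n=3: (8396801,1311360)∘(2049,320) = (2049·8396801+41·320·1311360, 2049·1311360+320·8396801) = (34410088449,5373952960)
n=4: (34410088449,5373952960)∘(2049,320) = (2049·34410088449+41·320·5373952960, 2049·5373952960+320·34410088449) = (141012534067201,22022457918720)
n=5: (141012534067201,22022457918720)∘(2049,320) = (2049·141012534067201+41·320·22022457918720, 2049·22022457918720+320·141012534067201) = (577869330197301249,90248027176961600)

2049 320
8396801 1311360
34410088449 5373952960
141012534067201 22022457918720
577869330197301249 90248027176961600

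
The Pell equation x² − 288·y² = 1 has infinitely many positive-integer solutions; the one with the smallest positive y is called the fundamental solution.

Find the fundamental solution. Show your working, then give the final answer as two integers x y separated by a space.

17 1

√288 → a₀=16, period (1,32); ℓ=2 even so k=1
i=0: a=16 ⇒ p=16, q=1
i=1: a=1 ⇒ p=17, q=1
fundamental: x₁=17, y₁=1  (since 289 − 288·1 = 1)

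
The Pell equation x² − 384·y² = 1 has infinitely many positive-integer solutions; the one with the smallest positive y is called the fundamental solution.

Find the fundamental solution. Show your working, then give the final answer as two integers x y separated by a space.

4801 245

d=384: √d = [19; 1,1,2,9,2,1,1,38] (ℓ=8, even), read p_7/q_7
step 0: (19, 1)  from 19·(1,0) + (0,1)
…
step 2: (39, 2)  from 1·(20,1) + (19,1)
…
step 4: (921, 47)  from 9·(98,5) + (39,2)
step 5: (1940, 99)  from 2·(921,47) + (98,5)
step 6: (2861, 146)  from 1·(1940,99) + (921,47)
step 7: (4801, 245)  from 1·(2861,146) + (1940,99)
fundamental: x₁=4801, y₁=245  (since 23049601 − 384·60025 = 1)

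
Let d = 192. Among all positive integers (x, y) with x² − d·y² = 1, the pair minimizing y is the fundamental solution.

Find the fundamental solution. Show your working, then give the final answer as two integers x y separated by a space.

√192 → a₀=13, period (1,5,1,26); ℓ=4 even so k=3
k=0  a_k=13  p_k/q_k = 13/1
k=1  a_k=1  p_k/q_k = 14/1
k=2  a_k=5  p_k/q_k = 83/6
k=3  a_k=1  p_k/q_k = 97/7
(x₁, y₁) = (97, 7);  97² − 192·7² = 1 ✓

97 7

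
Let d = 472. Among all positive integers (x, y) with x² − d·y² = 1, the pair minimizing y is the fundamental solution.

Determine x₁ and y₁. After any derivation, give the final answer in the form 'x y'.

306917 14127

[21; 1,2,1,1,1,…,2,1,42] for √472; ℓ=14 ⇒ convergent index 13
k=0  a_k=21  p_k/q_k = 21/1
k=1  a_k=1  p_k/q_k = 22/1
k=2  a_k=2  p_k/q_k = 65/3
k=3  a_k=1  p_k/q_k = 87/4
…
k=5  a_k=1  p_k/q_k = 239/11
k=6  a_k=4  p_k/q_k = 1108/51
k=7  a_k=5  p_k/q_k = 5779/266
…
k=9  a_k=1  p_k/q_k = 30003/1381
…
k=12  a_k=2  p_k/q_k = 222687/10250
k=13  a_k=1  p_k/q_k = 306917/14127
→ (306917, 14127).  Check: 306917²=94198044889, 472·14127²=94198044888, difference 1.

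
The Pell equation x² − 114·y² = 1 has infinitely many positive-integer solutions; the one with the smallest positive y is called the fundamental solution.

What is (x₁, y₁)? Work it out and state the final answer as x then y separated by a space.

√114 = [10; 1,2,10,2,1,20, …], period ℓ=6 (even) → k=5
a_0=10:  p_0=10·1+0=10,  q_0=10·0+1=1
a_1=1:  p_1=1·10+1=11,  q_1=1·1+0=1
a_2=2:  p_2=2·11+10=32,  q_2=2·1+1=3
a_3=10:  p_3=10·32+11=331,  q_3=10·3+1=31
a_4=2:  p_4=2·331+32=694,  q_4=2·31+3=65
a_5=1:  p_5=1·694+331=1025,  q_5=1·65+31=96
(x₁, y₁) = (1025, 96);  1025² − 114·96² = 1 ✓

1025 96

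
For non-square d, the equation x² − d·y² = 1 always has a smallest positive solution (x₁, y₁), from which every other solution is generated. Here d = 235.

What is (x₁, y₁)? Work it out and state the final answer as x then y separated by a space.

46 3

√235 → a₀=15, period (3,30); ℓ=2 even so k=1
i=0: a=15 ⇒ p=15, q=1
i=1: a=3 ⇒ p=46, q=3
→ (46, 3).  Check: 46²=2116, 235·3²=2115, difference 1.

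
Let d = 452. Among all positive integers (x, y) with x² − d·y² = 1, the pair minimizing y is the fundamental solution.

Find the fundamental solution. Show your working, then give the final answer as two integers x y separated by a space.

[21; 3,1,5,3,10,3,5,1,3,42] for √452; ℓ=10 ⇒ convergent index 9
a_0=21:  p_0=21·1+0=21,  q_0=21·0+1=1
a_1=3:  p_1=3·21+1=64,  q_1=3·1+0=3
…
a_3=5:  p_3=5·85+64=489,  q_3=5·4+3=23
a_4=3:  p_4=3·489+85=1552,  q_4=3·23+4=73
a_5=10:  p_5=10·1552+489=16009,  q_5=10·73+23=753
a_6=3:  p_6=3·16009+1552=49579,  q_6=3·753+73=2332
a_7=5:  p_7=5·49579+16009=263904,  q_7=5·2332+753=12413
a_8=1:  p_8=1·263904+49579=313483,  q_8=1·12413+2332=14745
a_9=3:  p_9=3·313483+263904=1204353,  q_9=3·14745+12413=56648
fundamental: x₁=1204353, y₁=56648  (since 1450466148609 − 452·3208995904 = 1)

1204353 56648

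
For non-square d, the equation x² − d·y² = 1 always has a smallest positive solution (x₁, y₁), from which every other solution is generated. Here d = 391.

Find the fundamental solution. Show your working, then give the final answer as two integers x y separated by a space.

7338680 371133

[19; 1,3,2,2,1,…,3,1,38] for √391; ℓ=16 ⇒ convergent index 15
a_0=19:  p_0=19·1+0=19,  q_0=19·0+1=1
a_1=1:  p_1=1·19+1=20,  q_1=1·1+0=1
…
a_3=2:  p_3=2·79+20=178,  q_3=2·4+1=9
…
a_5=1:  p_5=1·435+178=613,  q_5=1·22+9=31
a_6=1:  p_6=1·613+435=1048,  q_6=1·31+22=53
…
a_9=2:  p_9=2·52519+2709=107747,  q_9=2·2656+137=5449
…
a_11=1:  p_11=1·160266+107747=268013,  q_11=1·8105+5449=13554
a_12=2:  p_12=2·268013+160266=696292,  q_12=2·13554+8105=35213
a_13=2:  p_13=2·696292+268013=1660597,  q_13=2·35213+13554=83980
a_14=3:  p_14=3·1660597+696292=5678083,  q_14=3·83980+35213=287153
a_15=1:  p_15=1·5678083+1660597=7338680,  q_15=1·287153+83980=371133
fundamental: x₁=7338680, y₁=371133  (since 53856224142400 − 391·137739703689 = 1)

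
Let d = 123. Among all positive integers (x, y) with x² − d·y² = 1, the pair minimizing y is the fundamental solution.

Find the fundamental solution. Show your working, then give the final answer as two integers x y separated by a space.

122 11

[11; 11,22] for √123; ℓ=2 ⇒ convergent index 1
k=0  a_k=11  p_k/q_k = 11/1
k=1  a_k=11  p_k/q_k = 122/11
(x₁, y₁) = (122, 11);  122² − 123·11² = 1 ✓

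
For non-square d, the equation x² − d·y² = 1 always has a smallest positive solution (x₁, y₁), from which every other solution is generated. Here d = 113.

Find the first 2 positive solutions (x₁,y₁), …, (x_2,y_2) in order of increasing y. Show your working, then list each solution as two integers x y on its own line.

1204353 113296
2900932297217 272896754976

[10; 1,1,1,2,2,1,1,1,20] for √113; ℓ=9 ⇒ convergent index 17
step 0: (10, 1)  from 10·(1,0) + (0,1)
…
step 2: (21, 2)  from 1·(11,1) + (10,1)
…
step 4: (85, 8)  from 2·(32,3) + (21,2)
…
step 6: (287, 27)  from 1·(202,19) + (85,8)
…
step 8: (776, 73)  from 1·(489,46) + (287,27)
…
step 10: (16785, 1579)  from 1·(16009,1506) + (776,73)
…
step 16: (758918, 71393)  from 1·(445435,41903) + (313483,29490)
step 17: (1204353, 113296)  from 1·(758918,71393) + (445435,41903)
fundamental: x₁=1204353, y₁=113296  (since 1450466148609 − 113·12835983616 = 1)
k=2:  x_2 = 1204353·1204353+113·113296·113296 = 2900932297217,  y_2 = 1204353·113296+113296·1204353 = 272896754976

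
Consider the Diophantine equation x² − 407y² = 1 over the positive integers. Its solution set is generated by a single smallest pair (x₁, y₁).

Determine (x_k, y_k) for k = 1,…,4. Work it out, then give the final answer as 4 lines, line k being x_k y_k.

√407 = [20; 5,1,2,1,5,40, …], period ℓ=6 (even) → k=5
k=0  a_k=20  p_k/q_k = 20/1
k=1  a_k=5  p_k/q_k = 101/5
k=2  a_k=1  p_k/q_k = 121/6
…
k=4  a_k=1  p_k/q_k = 464/23
k=5  a_k=5  p_k/q_k = 2663/132
(x₁, y₁) = (2663, 132);  2663² − 407·132² = 1 ✓
(2663+132√407)^2 = 14183137 + 703032√407
(2663+132√407)^3 = 75539384999 + 3744348300√407
(2663+132√407)^4 = 402322750321537 + 19942398342768√407

2663 132
14183137 703032
75539384999 3744348300
402322750321537 19942398342768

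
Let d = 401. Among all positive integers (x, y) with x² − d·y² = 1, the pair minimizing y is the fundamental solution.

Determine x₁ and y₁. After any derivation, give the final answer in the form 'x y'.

801 40

√401 = [20; 40, …], period ℓ=1 (odd) → k=1
step 0: (20, 1)  from 20·(1,0) + (0,1)
step 1: (801, 40)  from 40·(20,1) + (1,0)
fundamental: x₁=801, y₁=40  (since 641601 − 401·1600 = 1)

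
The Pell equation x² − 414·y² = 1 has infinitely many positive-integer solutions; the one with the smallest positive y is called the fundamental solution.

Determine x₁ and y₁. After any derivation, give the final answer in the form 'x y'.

24335 1196

[20; 2,1,7,2,7,1,2,40] for √414; ℓ=8 ⇒ convergent index 7
step 0: (20, 1)  from 20·(1,0) + (0,1)
step 1: (41, 2)  from 2·(20,1) + (1,0)
…
step 3: (468, 23)  from 7·(61,3) + (41,2)
step 4: (997, 49)  from 2·(468,23) + (61,3)
…
step 6: (8444, 415)  from 1·(7447,366) + (997,49)
step 7: (24335, 1196)  from 2·(8444,415) + (7447,366)
→ (24335, 1196).  Check: 24335²=592192225, 414·1196²=592192224, difference 1.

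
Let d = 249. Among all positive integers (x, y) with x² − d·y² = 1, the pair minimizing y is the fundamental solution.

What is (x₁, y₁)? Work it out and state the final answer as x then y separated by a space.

√249 → a₀=15, period (1,3,1,1,5,…,3,1,30); ℓ=16 even so k=15
step 0: (15, 1)  from 15·(1,0) + (0,1)
step 1: (16, 1)  from 1·(15,1) + (1,0)
step 2: (63, 4)  from 3·(16,1) + (15,1)
step 3: (79, 5)  from 1·(63,4) + (16,1)
step 4: (142, 9)  from 1·(79,5) + (63,4)
step 5: (789, 50)  from 5·(142,9) + (79,5)
step 6: (931, 59)  from 1·(789,50) + (142,9)
step 7: (3582, 227)  from 3·(931,59) + (789,50)
step 8: (36751, 2329)  from 10·(3582,227) + (931,59)
step 9: (113835, 7214)  from 3·(36751,2329) + (3582,227)
step 10: (150586, 9543)  from 1·(113835,7214) + (36751,2329)
step 11: (866765, 54929)  from 5·(150586,9543) + (113835,7214)
step 12: (1017351, 64472)  from 1·(866765,54929) + (150586,9543)
step 13: (1884116, 119401)  from 1·(1017351,64472) + (866765,54929)
step 14: (6669699, 422675)  from 3·(1884116,119401) + (1017351,64472)
step 15: (8553815, 542076)  from 1·(6669699,422675) + (1884116,119401)
(x₁, y₁) = (8553815, 542076);  8553815² − 249·542076² = 1 ✓

8553815 542076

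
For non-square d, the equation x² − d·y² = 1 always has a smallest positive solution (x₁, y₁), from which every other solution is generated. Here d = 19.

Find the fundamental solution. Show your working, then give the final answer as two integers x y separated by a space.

d=19: √d = [4; 2,1,3,1,2,8] (ℓ=6, even), read p_5/q_5
step 0: (4, 1)  from 4·(1,0) + (0,1)
…
step 2: (13, 3)  from 1·(9,2) + (4,1)
step 3: (48, 11)  from 3·(13,3) + (9,2)
step 4: (61, 14)  from 1·(48,11) + (13,3)
step 5: (170, 39)  from 2·(61,14) + (48,11)
fundamental: x₁=170, y₁=39  (since 28900 − 19·1521 = 1)

170 39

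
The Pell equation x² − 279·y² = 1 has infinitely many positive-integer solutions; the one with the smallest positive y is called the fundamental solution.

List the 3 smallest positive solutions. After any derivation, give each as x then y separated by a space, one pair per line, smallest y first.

√279 = [16; 1,2,2,1,2,2,1,32, …], period ℓ=8 (even) → k=7
a_0=16:  p_0=16·1+0=16,  q_0=16·0+1=1
…
a_2=2:  p_2=2·17+16=50,  q_2=2·1+1=3
a_3=2:  p_3=2·50+17=117,  q_3=2·3+1=7
a_4=1:  p_4=1·117+50=167,  q_4=1·7+3=10
a_5=2:  p_5=2·167+117=451,  q_5=2·10+7=27
a_6=2:  p_6=2·451+167=1069,  q_6=2·27+10=64
a_7=1:  p_7=1·1069+451=1520,  q_7=1·64+27=91
(x₁, y₁) = (1520, 91);  1520² − 279·91² = 1 ✓
(1520+91√279)^2 = 4620799 + 276640√279
(1520+91√279)^3 = 14047227440 + 840985509√279

1520 91
4620799 276640
14047227440 840985509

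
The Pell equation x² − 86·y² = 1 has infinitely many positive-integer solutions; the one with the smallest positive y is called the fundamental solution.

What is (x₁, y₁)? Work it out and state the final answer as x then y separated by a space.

10405 1122

[9; 3,1,1,1,8,1,1,1,3,18] for √86; ℓ=10 ⇒ convergent index 9
i=0: a=9 ⇒ p=9, q=1
…
i=2: a=1 ⇒ p=37, q=4
…
i=7: a=1 ⇒ p=1864, q=201
i=8: a=1 ⇒ p=2847, q=307
i=9: a=3 ⇒ p=10405, q=1122
(x₁, y₁) = (10405, 1122);  10405² − 86·1122² = 1 ✓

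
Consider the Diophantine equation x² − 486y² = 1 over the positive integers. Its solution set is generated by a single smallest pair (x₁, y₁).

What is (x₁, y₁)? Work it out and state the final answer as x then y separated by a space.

485 22

√486 = [22; 22,44, …], period ℓ=2 (even) → k=1
i=0: a=22 ⇒ p=22, q=1
i=1: a=22 ⇒ p=485, q=22
→ (485, 22).  Check: 485²=235225, 486·22²=235224, difference 1.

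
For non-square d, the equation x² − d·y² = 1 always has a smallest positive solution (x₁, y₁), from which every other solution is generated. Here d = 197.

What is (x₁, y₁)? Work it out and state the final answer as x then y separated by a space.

√197 → a₀=14, period (28); ℓ=1 odd so k=1
a_0=14:  p_0=14·1+0=14,  q_0=14·0+1=1
a_1=28:  p_1=28·14+1=393,  q_1=28·1+0=28
(x₁, y₁) = (393, 28);  393² − 197·28² = 1 ✓

393 28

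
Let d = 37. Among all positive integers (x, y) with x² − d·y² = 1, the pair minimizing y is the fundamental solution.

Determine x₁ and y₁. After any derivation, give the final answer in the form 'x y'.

73 12

[6; 12] for √37; ℓ=1 ⇒ convergent index 1
k=0  a_k=6  p_k/q_k = 6/1
k=1  a_k=12  p_k/q_k = 73/12
(x₁, y₁) = (73, 12);  73² − 37·12² = 1 ✓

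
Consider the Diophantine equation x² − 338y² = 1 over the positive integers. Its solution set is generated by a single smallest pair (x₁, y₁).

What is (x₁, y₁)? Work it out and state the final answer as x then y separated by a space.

[18; 2,1,1,2,36] for √338; ℓ=5 ⇒ convergent index 9
k=0  a_k=18  p_k/q_k = 18/1
…
k=8  a_k=1  p_k/q_k = 43958/2391
k=9  a_k=2  p_k/q_k = 114243/6214
→ (114243, 6214).  Check: 114243²=13051463049, 338·6214²=13051463048, difference 1.

114243 6214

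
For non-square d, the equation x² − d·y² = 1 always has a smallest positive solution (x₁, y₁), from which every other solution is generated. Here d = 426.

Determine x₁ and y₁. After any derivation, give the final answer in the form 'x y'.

88751 4300

d=426: √d = [20; 1,1,1,3,2,6,2,3,1,1,1,40] (ℓ=12, even), read p_11/q_11
a_0=20:  p_0=20·1+0=20,  q_0=20·0+1=1
a_1=1:  p_1=1·20+1=21,  q_1=1·1+0=1
a_2=1:  p_2=1·21+20=41,  q_2=1·1+1=2
a_3=1:  p_3=1·41+21=62,  q_3=1·2+1=3
…
a_5=2:  p_5=2·227+62=516,  q_5=2·11+3=25
a_6=6:  p_6=6·516+227=3323,  q_6=6·25+11=161
a_7=2:  p_7=2·3323+516=7162,  q_7=2·161+25=347
a_8=3:  p_8=3·7162+3323=24809,  q_8=3·347+161=1202
a_9=1:  p_9=1·24809+7162=31971,  q_9=1·1202+347=1549
a_10=1:  p_10=1·31971+24809=56780,  q_10=1·1549+1202=2751
a_11=1:  p_11=1·56780+31971=88751,  q_11=1·2751+1549=4300
→ (88751, 4300).  Check: 88751²=7876740001, 426·4300²=7876740000, difference 1.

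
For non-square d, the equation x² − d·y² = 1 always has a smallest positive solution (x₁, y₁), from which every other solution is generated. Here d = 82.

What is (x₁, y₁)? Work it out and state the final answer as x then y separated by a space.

√82 → a₀=9, period (18); ℓ=1 odd so k=1
step 0: (9, 1)  from 9·(1,0) + (0,1)
step 1: (163, 18)  from 18·(9,1) + (1,0)
→ (163, 18).  Check: 163²=26569, 82·18²=26568, difference 1.

163 18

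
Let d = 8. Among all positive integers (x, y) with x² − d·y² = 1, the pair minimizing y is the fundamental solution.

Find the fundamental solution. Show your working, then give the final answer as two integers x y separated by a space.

[2; 1,4] for √8; ℓ=2 ⇒ convergent index 1
k=0  a_k=2  p_k/q_k = 2/1
k=1  a_k=1  p_k/q_k = 3/1
fundamental: x₁=3, y₁=1  (since 9 − 8·1 = 1)

3 1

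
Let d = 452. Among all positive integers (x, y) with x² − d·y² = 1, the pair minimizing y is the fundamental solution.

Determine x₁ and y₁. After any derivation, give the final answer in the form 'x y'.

√452 = [21; 3,1,5,3,10,3,5,1,3,42, …], period ℓ=10 (even) → k=9
k=0  a_k=21  p_k/q_k = 21/1
k=1  a_k=3  p_k/q_k = 64/3
…
k=3  a_k=5  p_k/q_k = 489/23
…
k=5  a_k=10  p_k/q_k = 16009/753
…
k=7  a_k=5  p_k/q_k = 263904/12413
k=8  a_k=1  p_k/q_k = 313483/14745
k=9  a_k=3  p_k/q_k = 1204353/56648
→ (1204353, 56648).  Check: 1204353²=1450466148609, 452·56648²=1450466148608, difference 1.

1204353 56648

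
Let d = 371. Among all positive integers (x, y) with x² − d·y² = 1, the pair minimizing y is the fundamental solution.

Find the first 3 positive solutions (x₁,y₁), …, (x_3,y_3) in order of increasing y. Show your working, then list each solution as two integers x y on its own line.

1695 88
5746049 298320
19479104415 1011304712

√371 = [19; 3,1,4,1,3,38, …], period ℓ=6 (even) → k=5
i=0: a=19 ⇒ p=19, q=1
…
i=2: a=1 ⇒ p=77, q=4
…
i=4: a=1 ⇒ p=443, q=23
i=5: a=3 ⇒ p=1695, q=88
(x₁, y₁) = (1695, 88);  1695² − 371·88² = 1 ✓
(x_2, y_2) = (1695·1695 + 371·88·88, 1695·88 + 88·1695) = (5746049, 298320)
(x_3, y_3) = (1695·5746049 + 371·88·298320, 1695·298320 + 88·5746049) = (19479104415, 1011304712)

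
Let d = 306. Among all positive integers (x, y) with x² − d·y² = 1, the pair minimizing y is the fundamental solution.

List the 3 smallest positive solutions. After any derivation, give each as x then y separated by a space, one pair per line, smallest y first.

d=306: √d = [17; 2,34] (ℓ=2, even), read p_1/q_1
i=0: a=17 ⇒ p=17, q=1
i=1: a=2 ⇒ p=35, q=2
→ (35, 2).  Check: 35²=1225, 306·2²=1224, difference 1.
(x_2, y_2) = (35·35 + 306·2·2, 35·2 + 2·35) = (2449, 140)
(x_3, y_3) = (35·2449 + 306·2·140, 35·140 + 2·2449) = (171395, 9798)

35 2
2449 140
171395 9798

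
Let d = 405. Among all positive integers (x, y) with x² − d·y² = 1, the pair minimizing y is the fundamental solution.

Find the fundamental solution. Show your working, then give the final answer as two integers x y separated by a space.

161 8

√405 = [20; 8,40, …], period ℓ=2 (even) → k=1
i=0: a=20 ⇒ p=20, q=1
i=1: a=8 ⇒ p=161, q=8
→ (161, 8).  Check: 161²=25921, 405·8²=25920, difference 1.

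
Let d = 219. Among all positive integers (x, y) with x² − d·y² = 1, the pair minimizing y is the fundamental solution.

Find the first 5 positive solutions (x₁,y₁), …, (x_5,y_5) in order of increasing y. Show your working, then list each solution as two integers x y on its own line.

[14; 1,3,1,28] for √219; ℓ=4 ⇒ convergent index 3
i=0: a=14 ⇒ p=14, q=1
…
i=2: a=3 ⇒ p=59, q=4
i=3: a=1 ⇒ p=74, q=5
→ (74, 5).  Check: 74²=5476, 219·5²=5475, difference 1.
(74+5√219)^2 = 10951 + 740√219
(74+5√219)^3 = 1620674 + 109515√219
(74+5√219)^4 = 239848801 + 16207480√219
(74+5√219)^5 = 35496001874 + 2398597525√219

74 5
10951 740
1620674 109515
239848801 16207480
35496001874 2398597525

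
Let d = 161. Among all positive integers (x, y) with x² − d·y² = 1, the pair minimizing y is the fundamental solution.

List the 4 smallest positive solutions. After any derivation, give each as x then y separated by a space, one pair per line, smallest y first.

√161 → a₀=12, period (1,2,4,1,2,1,4,2,1,24); ℓ=10 even so k=9
i=0: a=12 ⇒ p=12, q=1
…
i=3: a=4 ⇒ p=165, q=13
i=4: a=1 ⇒ p=203, q=16
i=5: a=2 ⇒ p=571, q=45
i=6: a=1 ⇒ p=774, q=61
…
i=8: a=2 ⇒ p=8108, q=639
i=9: a=1 ⇒ p=11775, q=928
fundamental: x₁=11775, y₁=928  (since 138650625 − 161·861184 = 1)
n=2: (11775,928)∘(11775,928) = (11775·11775+161·928·928, 11775·928+928·11775) = (277301249,21854400)
n=3: (277301249,21854400)∘(11775,928) = (11775·277301249+161·928·21854400, 11775·21854400+928·277301249) = (6530444402175,514671119072)
n=4: (6530444402175,514671119072)∘(11775,928) = (11775·6530444402175+161·928·514671119072, 11775·514671119072+928·6530444402175) = (153791965393920001,12120504832291200)

11775 928
277301249 21854400
6530444402175 514671119072
153791965393920001 12120504832291200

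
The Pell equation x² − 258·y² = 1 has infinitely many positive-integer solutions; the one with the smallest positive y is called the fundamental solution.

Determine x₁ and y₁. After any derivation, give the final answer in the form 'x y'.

257 16

[16; 16,32] for √258; ℓ=2 ⇒ convergent index 1
k=0  a_k=16  p_k/q_k = 16/1
k=1  a_k=16  p_k/q_k = 257/16
fundamental: x₁=257, y₁=16  (since 66049 − 258·256 = 1)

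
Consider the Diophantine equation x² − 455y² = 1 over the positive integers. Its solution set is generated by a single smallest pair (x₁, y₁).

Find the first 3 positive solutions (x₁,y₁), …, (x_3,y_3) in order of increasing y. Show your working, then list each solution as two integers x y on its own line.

64 3
8191 384
1048384 49149

√455 → a₀=21, period (3,42); ℓ=2 even so k=1
k=0  a_k=21  p_k/q_k = 21/1
k=1  a_k=3  p_k/q_k = 64/3
fundamental: x₁=64, y₁=3  (since 4096 − 455·9 = 1)
(64+3√455)^2 = 8191 + 384√455
(64+3√455)^3 = 1048384 + 49149√455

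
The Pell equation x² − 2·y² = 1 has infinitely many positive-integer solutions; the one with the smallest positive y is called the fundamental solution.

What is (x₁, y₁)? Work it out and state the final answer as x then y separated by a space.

d=2: √d = [1; 2] (ℓ=1, odd), read p_1/q_1
k=0  a_k=1  p_k/q_k = 1/1
k=1  a_k=2  p_k/q_k = 3/2
(x₁, y₁) = (3, 2);  3² − 2·2² = 1 ✓

3 2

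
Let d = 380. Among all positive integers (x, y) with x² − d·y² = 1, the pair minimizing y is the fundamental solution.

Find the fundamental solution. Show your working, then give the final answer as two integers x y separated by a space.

39 2

√380 = [19; 2,38, …], period ℓ=2 (even) → k=1
k=0  a_k=19  p_k/q_k = 19/1
k=1  a_k=2  p_k/q_k = 39/2
→ (39, 2).  Check: 39²=1521, 380·2²=1520, difference 1.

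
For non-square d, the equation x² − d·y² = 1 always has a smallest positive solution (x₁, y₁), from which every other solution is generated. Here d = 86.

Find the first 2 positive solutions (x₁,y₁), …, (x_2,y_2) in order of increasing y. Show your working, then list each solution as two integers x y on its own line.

√86 = [9; 3,1,1,1,8,1,1,1,3,18, …], period ℓ=10 (even) → k=9
i=0: a=9 ⇒ p=9, q=1
…
i=3: a=1 ⇒ p=65, q=7
…
i=5: a=8 ⇒ p=881, q=95
…
i=8: a=1 ⇒ p=2847, q=307
i=9: a=3 ⇒ p=10405, q=1122
(x₁, y₁) = (10405, 1122);  10405² − 86·1122² = 1 ✓
(x_2, y_2) = (10405·10405 + 86·1122·1122, 10405·1122 + 1122·10405) = (216528049, 23348820)

10405 1122
216528049 23348820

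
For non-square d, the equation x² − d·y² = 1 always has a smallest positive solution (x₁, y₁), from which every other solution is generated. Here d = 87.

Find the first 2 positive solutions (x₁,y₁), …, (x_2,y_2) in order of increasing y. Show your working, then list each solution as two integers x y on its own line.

√87 → a₀=9, period (3,18); ℓ=2 even so k=1
step 0: (9, 1)  from 9·(1,0) + (0,1)
step 1: (28, 3)  from 3·(9,1) + (1,0)
→ (28, 3).  Check: 28²=784, 87·3²=783, difference 1.
(28+3√87)^2 = 1567 + 168√87

28 3
1567 168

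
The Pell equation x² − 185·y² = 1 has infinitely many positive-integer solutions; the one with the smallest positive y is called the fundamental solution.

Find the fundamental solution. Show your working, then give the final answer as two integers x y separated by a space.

9249 680

√185 → a₀=13, period (1,1,1,1,26); ℓ=5 odd so k=9
i=0: a=13 ⇒ p=13, q=1
…
i=2: a=1 ⇒ p=27, q=2
…
i=5: a=26 ⇒ p=1809, q=133
…
i=8: a=1 ⇒ p=5563, q=409
i=9: a=1 ⇒ p=9249, q=680
(x₁, y₁) = (9249, 680);  9249² − 185·680² = 1 ✓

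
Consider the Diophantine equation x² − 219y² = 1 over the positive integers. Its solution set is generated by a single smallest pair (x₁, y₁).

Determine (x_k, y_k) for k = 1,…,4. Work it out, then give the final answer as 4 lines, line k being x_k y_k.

74 5
10951 740
1620674 109515
239848801 16207480

√219 = [14; 1,3,1,28, …], period ℓ=4 (even) → k=3
a_0=14:  p_0=14·1+0=14,  q_0=14·0+1=1
a_1=1:  p_1=1·14+1=15,  q_1=1·1+0=1
a_2=3:  p_2=3·15+14=59,  q_2=3·1+1=4
a_3=1:  p_3=1·59+15=74,  q_3=1·4+1=5
fundamental: x₁=74, y₁=5  (since 5476 − 219·25 = 1)
(74+5√219)^2 = 10951 + 740√219
(74+5√219)^3 = 1620674 + 109515√219
(74+5√219)^4 = 239848801 + 16207480√219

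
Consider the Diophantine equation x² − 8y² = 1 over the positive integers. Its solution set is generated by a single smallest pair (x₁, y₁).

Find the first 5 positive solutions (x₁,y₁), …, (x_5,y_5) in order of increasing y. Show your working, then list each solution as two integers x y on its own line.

3 1
17 6
99 35
577 204
3363 1189

√8 = [2; 1,4, …], period ℓ=2 (even) → k=1
k=0  a_k=2  p_k/q_k = 2/1
k=1  a_k=1  p_k/q_k = 3/1
→ (3, 1).  Check: 3²=9, 8·1²=8, difference 1.
(3+1√8)^2 = 17 + 6√8
(3+1√8)^3 = 99 + 35√8
(3+1√8)^4 = 577 + 204√8
(3+1√8)^5 = 3363 + 1189√8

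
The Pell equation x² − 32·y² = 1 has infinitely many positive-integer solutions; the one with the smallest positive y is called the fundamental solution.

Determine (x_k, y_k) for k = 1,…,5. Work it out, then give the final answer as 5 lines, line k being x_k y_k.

√32 = [5; 1,1,1,10, …], period ℓ=4 (even) → k=3
step 0: (5, 1)  from 5·(1,0) + (0,1)
…
step 2: (11, 2)  from 1·(6,1) + (5,1)
step 3: (17, 3)  from 1·(11,2) + (6,1)
fundamental: x₁=17, y₁=3  (since 289 − 32·9 = 1)
n=2: (17,3)∘(17,3) = (17·17+32·3·3, 17·3+3·17) = (577,102)
n=3: (577,102)∘(17,3) = (17·577+32·3·102, 17·102+3·577) = (19601,3465)
n=4: (19601,3465)∘(17,3) = (17·19601+32·3·3465, 17·3465+3·19601) = (665857,117708)
n=5: (665857,117708)∘(17,3) = (17·665857+32·3·117708, 17·117708+3·665857) = (22619537,3998607)

17 3
577 102
19601 3465
665857 117708
22619537 3998607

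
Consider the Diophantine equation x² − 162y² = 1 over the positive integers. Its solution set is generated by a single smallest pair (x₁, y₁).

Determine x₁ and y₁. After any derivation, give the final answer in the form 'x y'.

19601 1540

√162 → a₀=12, period (1,2,1,2,12,2,1,2,1,24); ℓ=10 even so k=9
i=0: a=12 ⇒ p=12, q=1
i=1: a=1 ⇒ p=13, q=1
i=2: a=2 ⇒ p=38, q=3
i=3: a=1 ⇒ p=51, q=4
i=4: a=2 ⇒ p=140, q=11
…
i=6: a=2 ⇒ p=3602, q=283
…
i=8: a=2 ⇒ p=14268, q=1121
i=9: a=1 ⇒ p=19601, q=1540
fundamental: x₁=19601, y₁=1540  (since 384199201 − 162·2371600 = 1)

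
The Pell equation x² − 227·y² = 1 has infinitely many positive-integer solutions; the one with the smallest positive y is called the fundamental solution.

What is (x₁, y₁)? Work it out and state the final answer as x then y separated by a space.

226 15

d=227: √d = [15; 15,30] (ℓ=2, even), read p_1/q_1
k=0  a_k=15  p_k/q_k = 15/1
k=1  a_k=15  p_k/q_k = 226/15
→ (226, 15).  Check: 226²=51076, 227·15²=51075, difference 1.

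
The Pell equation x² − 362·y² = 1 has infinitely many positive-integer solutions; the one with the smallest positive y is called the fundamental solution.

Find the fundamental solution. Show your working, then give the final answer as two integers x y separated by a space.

√362 → a₀=19, period (38); ℓ=1 odd so k=1
step 0: (19, 1)  from 19·(1,0) + (0,1)
step 1: (723, 38)  from 38·(19,1) + (1,0)
fundamental: x₁=723, y₁=38  (since 522729 − 362·1444 = 1)

723 38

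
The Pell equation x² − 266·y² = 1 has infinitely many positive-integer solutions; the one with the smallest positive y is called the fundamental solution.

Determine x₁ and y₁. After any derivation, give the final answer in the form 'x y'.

685 42

√266 = [16; 3,4,3,32, …], period ℓ=4 (even) → k=3
step 0: (16, 1)  from 16·(1,0) + (0,1)
step 1: (49, 3)  from 3·(16,1) + (1,0)
step 2: (212, 13)  from 4·(49,3) + (16,1)
step 3: (685, 42)  from 3·(212,13) + (49,3)
fundamental: x₁=685, y₁=42  (since 469225 − 266·1764 = 1)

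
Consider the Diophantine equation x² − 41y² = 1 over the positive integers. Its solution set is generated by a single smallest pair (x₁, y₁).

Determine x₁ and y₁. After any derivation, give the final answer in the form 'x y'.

2049 320

d=41: √d = [6; 2,2,12] (ℓ=3, odd), read p_5/q_5
i=0: a=6 ⇒ p=6, q=1
…
i=2: a=2 ⇒ p=32, q=5
…
i=4: a=2 ⇒ p=826, q=129
i=5: a=2 ⇒ p=2049, q=320
→ (2049, 320).  Check: 2049²=4198401, 41·320²=4198400, difference 1.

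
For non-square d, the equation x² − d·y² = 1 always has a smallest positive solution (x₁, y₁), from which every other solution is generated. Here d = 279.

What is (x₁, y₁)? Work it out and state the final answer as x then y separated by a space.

d=279: √d = [16; 1,2,2,1,2,2,1,32] (ℓ=8, even), read p_7/q_7
a_0=16:  p_0=16·1+0=16,  q_0=16·0+1=1
…
a_6=2:  p_6=2·451+167=1069,  q_6=2·27+10=64
a_7=1:  p_7=1·1069+451=1520,  q_7=1·64+27=91
fundamental: x₁=1520, y₁=91  (since 2310400 − 279·8281 = 1)

1520 91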